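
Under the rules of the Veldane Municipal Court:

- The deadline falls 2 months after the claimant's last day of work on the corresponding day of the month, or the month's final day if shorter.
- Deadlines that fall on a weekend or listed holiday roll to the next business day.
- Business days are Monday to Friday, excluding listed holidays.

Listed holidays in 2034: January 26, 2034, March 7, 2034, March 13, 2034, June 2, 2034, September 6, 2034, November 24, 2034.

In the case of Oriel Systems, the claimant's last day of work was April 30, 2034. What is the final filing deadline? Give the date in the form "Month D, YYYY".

Moving 2 months forward from April 30, 2034 on the corresponding day gives June 30, 2034.
June 30, 2034 falls on a Friday, which is a business day, so no adjustment is needed.
So the filing is due June 30, 2034.

June 30, 2034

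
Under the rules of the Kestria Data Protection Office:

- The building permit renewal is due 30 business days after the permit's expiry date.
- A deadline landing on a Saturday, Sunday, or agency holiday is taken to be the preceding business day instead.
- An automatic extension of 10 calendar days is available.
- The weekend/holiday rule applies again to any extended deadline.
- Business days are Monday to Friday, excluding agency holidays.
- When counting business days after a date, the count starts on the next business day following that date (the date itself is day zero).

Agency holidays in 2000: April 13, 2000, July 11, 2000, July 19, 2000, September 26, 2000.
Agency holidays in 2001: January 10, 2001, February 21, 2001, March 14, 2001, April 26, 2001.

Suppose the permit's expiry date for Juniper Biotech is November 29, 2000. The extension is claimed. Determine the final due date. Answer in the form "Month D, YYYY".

Counting 30 business days after November 29, 2000 (skipping weekends and listed holidays) reaches January 11, 2001.
January 11, 2001 is a Thursday and not a listed holiday, so it stands.
Applying the 10-calendar-day extension: January 11, 2001 + 10 days = January 21, 2001.
January 21, 2001 is a Sunday; the preceding business day is January 19, 2001 (Friday).
So the filing is due January 19, 2001.

January 19, 2001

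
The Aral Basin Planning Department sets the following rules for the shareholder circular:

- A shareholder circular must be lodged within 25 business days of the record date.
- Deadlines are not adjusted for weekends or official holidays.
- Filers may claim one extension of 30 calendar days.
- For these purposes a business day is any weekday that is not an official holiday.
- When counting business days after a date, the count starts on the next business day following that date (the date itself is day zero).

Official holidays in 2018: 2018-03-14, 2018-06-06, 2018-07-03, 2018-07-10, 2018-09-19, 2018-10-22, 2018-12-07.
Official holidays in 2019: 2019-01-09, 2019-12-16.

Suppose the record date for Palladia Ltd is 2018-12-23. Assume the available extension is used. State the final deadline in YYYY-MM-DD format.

2019-02-27

25 business days after 2018-12-23, excluding weekends and holidays, is 2019-01-28.
2019-01-28 falls on a Monday. The rules make no weekend/holiday allowance, so it remains 2019-01-28.
Add the 30 calendar-day extension to 2019-01-28: 2019-02-27.
2019-02-27 falls on a Wednesday. The rules make no weekend/holiday allowance, so it remains 2019-02-27.
Final deadline: 2019-02-27.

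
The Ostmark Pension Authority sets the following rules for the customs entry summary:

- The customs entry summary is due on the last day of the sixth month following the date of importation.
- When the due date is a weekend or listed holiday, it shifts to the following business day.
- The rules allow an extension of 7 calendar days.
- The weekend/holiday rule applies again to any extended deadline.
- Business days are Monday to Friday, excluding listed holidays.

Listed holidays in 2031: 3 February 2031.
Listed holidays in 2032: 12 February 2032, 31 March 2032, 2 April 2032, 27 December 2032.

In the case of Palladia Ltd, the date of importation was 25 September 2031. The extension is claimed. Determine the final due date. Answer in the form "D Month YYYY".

The sixth month after 25 September 2031 is March 2032, whose last day is 31 March 2032.
31 March 2032 is a listed holiday, so it moves to the next business day, 1 April 2032 (Thursday).
With the 7-day extension, 1 April 2032 becomes 8 April 2032.
8 April 2032 (Thursday) is already a business day.
Final deadline: 8 April 2032.

8 April 2032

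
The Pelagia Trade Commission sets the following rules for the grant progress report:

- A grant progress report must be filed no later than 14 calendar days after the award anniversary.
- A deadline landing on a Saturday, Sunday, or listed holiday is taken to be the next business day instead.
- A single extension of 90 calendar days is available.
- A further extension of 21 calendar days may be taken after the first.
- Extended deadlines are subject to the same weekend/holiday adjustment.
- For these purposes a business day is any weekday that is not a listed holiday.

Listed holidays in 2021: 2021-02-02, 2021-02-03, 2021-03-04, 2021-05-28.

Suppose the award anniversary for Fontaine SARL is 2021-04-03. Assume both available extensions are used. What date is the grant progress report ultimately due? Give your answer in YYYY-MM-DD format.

2021-08-09

From 2021-04-03, 14 calendar days later is 2021-04-17.
2021-04-17 is a Saturday; the next business day is 2021-04-19 (Monday).
The 90-calendar-day extension moves the deadline from 2021-04-19 to 2021-07-18.
2021-07-18 is a Sunday; the next business day is 2021-07-19 (Monday).
With the 21-day extension, 2021-07-19 becomes 2021-08-09.
Since 2021-08-09 is a Monday and not a holiday, the date is unchanged.
Final deadline: 2021-08-09.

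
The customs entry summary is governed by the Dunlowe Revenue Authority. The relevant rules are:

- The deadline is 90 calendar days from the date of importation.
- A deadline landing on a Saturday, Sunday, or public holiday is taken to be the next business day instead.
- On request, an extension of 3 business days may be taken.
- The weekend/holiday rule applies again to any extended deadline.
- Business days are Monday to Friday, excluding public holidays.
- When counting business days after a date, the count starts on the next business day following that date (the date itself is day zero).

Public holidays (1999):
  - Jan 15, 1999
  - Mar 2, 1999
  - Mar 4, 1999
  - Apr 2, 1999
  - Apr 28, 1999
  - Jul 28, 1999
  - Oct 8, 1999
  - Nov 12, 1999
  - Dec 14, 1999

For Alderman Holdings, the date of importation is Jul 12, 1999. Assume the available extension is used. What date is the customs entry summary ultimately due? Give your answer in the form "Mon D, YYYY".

Oct 14, 1999

90 calendar days after Jul 12, 1999 is Oct 10, 1999.
Oct 10, 1999 is a Sunday; the next business day is Oct 11, 1999 (Monday).
The 3-business-day extension runs from Oct 11, 1999 to Oct 14, 1999.
Since Oct 14, 1999 is a Thursday and not a holiday, the date is unchanged.
Final deadline: Oct 14, 1999.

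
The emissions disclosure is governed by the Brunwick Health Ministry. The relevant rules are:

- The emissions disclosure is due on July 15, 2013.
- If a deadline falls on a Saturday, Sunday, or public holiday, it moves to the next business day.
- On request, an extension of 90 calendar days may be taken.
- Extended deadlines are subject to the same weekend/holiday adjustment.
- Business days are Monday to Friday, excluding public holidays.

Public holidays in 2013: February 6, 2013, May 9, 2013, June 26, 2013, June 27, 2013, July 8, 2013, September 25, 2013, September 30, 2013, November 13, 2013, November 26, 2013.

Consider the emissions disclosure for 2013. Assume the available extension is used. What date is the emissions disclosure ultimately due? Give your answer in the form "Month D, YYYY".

The statutory due date is July 15, 2013.
July 15, 2013 is a Monday and not a listed holiday, so it stands.
The 90-calendar-day extension moves the deadline from July 15, 2013 to October 13, 2013.
October 13, 2013 is a Sunday; the next business day is October 14, 2013 (Monday).
So the filing is due October 14, 2013.

October 14, 2013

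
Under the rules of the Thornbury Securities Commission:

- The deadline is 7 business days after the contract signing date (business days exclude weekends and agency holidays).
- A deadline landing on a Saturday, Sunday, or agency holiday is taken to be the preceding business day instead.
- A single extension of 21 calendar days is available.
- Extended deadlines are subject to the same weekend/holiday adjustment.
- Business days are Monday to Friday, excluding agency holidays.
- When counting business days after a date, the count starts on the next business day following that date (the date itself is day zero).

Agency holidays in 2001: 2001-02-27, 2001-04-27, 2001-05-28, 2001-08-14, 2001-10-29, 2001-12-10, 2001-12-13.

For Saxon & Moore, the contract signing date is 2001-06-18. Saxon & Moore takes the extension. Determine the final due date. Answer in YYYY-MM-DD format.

2001-07-18

7 business days after 2001-06-18, excluding weekends and holidays, is 2001-06-27.
Since 2001-06-27 is a Wednesday and not a holiday, the date is unchanged.
Add the 21 calendar-day extension to 2001-06-27: 2001-07-18.
2001-07-18 (Wednesday) is already a business day.
The final due date is 2001-07-18.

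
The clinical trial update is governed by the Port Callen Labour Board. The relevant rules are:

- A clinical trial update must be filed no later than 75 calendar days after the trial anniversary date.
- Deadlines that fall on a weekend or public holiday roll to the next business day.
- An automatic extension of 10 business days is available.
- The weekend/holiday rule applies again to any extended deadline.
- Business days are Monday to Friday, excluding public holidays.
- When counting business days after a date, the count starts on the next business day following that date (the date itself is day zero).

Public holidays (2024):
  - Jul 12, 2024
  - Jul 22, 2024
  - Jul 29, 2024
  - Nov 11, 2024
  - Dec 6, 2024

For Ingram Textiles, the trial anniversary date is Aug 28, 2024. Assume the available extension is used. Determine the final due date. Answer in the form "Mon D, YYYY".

Nov 26, 2024

Trigger date Aug 28, 2024 + 75 calendar days = Nov 11, 2024.
Nov 11, 2024 falls on a listed holiday. Rolling to the next business day gives Nov 12, 2024, a Tuesday.
The 10-business-day extension runs from Nov 12, 2024 to Nov 26, 2024.
Nov 26, 2024 (Tuesday) is already a business day.
The final due date is Nov 26, 2024.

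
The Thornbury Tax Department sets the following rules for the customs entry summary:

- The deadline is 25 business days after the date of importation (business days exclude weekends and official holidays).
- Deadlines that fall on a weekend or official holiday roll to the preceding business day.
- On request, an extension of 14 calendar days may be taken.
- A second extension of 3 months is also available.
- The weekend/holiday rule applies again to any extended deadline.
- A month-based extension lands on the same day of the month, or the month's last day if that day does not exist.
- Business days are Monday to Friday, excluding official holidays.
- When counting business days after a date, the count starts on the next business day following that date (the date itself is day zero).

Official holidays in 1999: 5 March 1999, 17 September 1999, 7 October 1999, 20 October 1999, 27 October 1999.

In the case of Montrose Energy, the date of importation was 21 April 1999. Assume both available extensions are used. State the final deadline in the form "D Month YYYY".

9 September 1999

Counting 25 business days after 21 April 1999 (skipping weekends and listed holidays) reaches 26 May 1999.
Since 26 May 1999 is a Wednesday and not a holiday, the date is unchanged.
Applying the 14-calendar-day extension: 26 May 1999 + 14 days = 9 June 1999.
9 June 1999 is a Wednesday and not a listed holiday, so it stands.
Applying the 3 months extension: 3 months after 9 June 1999 is 9 September 1999.
9 September 1999 is a Thursday and not a listed holiday, so it stands.
Deadline: 9 September 1999.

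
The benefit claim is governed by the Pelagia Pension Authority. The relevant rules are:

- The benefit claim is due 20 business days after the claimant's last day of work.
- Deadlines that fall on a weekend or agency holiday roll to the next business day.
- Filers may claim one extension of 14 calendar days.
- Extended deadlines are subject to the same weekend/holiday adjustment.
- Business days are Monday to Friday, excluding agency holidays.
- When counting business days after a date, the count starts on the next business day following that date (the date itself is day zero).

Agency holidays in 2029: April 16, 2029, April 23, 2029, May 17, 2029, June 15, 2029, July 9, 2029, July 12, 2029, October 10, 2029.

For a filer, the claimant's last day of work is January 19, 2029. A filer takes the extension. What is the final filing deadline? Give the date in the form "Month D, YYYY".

March 2, 2029

Counting 20 business days after January 19, 2029 (skipping weekends and listed holidays) reaches February 16, 2029.
February 16, 2029 falls on a Friday, which is a business day, so no adjustment is needed.
Add the 14 calendar-day extension to February 16, 2029: March 2, 2029.
Since March 2, 2029 is a Friday and not a holiday, the date is unchanged.
Deadline: March 2, 2029.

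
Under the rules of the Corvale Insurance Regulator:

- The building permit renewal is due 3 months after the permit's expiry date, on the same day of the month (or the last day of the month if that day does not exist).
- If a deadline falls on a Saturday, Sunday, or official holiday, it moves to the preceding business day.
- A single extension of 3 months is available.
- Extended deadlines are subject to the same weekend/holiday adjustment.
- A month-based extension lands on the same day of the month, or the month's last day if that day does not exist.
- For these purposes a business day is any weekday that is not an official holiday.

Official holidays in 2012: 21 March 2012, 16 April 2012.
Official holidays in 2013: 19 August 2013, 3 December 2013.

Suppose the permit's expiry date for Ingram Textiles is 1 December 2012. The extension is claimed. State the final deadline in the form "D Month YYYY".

31 May 2013

Moving 3 months forward from 1 December 2012 on the corresponding day gives 1 March 2013.
Since 1 March 2013 is a Friday and not a holiday, the date is unchanged.
Add 3 months to 1 March 2013: 1 June 2013.
1 June 2013 is a Saturday; the preceding business day is 31 May 2013 (Friday).
Final deadline: 31 May 2013.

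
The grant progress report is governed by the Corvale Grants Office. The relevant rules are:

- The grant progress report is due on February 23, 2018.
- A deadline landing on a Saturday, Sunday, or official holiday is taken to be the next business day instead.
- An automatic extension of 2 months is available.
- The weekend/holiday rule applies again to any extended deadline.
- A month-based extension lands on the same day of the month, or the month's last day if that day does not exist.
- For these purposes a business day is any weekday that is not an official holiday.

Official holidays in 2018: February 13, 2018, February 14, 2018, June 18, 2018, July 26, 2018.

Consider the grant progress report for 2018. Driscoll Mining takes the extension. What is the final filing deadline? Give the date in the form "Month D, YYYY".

April 23, 2018

Start from the fixed due date, February 23, 2018.
February 23, 2018 (Friday) is already a business day.
Add 2 months to February 23, 2018: April 23, 2018.
April 23, 2018 (Monday) is already a business day.
Deadline: April 23, 2018.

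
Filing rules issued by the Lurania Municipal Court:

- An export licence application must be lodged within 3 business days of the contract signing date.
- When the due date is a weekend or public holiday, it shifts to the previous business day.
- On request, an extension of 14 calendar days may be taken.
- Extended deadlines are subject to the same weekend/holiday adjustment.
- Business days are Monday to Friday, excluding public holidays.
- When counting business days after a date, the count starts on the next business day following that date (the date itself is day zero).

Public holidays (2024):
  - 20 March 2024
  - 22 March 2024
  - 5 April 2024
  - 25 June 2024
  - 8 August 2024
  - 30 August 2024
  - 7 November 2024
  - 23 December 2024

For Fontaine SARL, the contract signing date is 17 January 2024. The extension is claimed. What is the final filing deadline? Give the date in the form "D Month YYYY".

5 February 2024

Counting 3 business days after 17 January 2024 (skipping weekends and listed holidays) reaches 22 January 2024.
22 January 2024 falls on a Monday, which is a business day, so no adjustment is needed.
Applying the 14-calendar-day extension: 22 January 2024 + 14 days = 5 February 2024.
5 February 2024 is a Monday and not a listed holiday, so it stands.
Deadline: 5 February 2024.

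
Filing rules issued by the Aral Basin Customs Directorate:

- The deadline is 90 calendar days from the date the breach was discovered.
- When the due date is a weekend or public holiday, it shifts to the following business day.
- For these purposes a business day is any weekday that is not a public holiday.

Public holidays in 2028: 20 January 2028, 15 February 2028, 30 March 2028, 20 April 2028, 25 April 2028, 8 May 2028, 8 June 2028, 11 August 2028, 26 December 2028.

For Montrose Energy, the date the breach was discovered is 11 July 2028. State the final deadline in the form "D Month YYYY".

9 October 2028

From 11 July 2028, 90 calendar days later is 9 October 2028.
Since 9 October 2028 is a Monday and not a holiday, the date is unchanged.
Final deadline: 9 October 2028.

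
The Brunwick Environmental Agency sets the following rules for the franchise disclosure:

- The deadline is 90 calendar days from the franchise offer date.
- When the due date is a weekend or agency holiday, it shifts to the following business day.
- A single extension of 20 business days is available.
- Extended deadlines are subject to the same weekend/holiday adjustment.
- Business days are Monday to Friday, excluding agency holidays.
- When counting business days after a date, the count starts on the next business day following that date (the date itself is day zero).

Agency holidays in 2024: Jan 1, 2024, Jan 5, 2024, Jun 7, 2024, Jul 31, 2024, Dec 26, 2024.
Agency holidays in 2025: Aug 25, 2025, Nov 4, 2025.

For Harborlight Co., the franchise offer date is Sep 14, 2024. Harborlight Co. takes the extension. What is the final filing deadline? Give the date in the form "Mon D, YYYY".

From Sep 14, 2024, 90 calendar days later is Dec 13, 2024.
Since Dec 13, 2024 is a Friday and not a holiday, the date is unchanged.
Applying the 20-business-day extension: 20 business days after Dec 13, 2024 is Jan 13, 2025.
Jan 13, 2025 is a Monday and not a listed holiday, so it stands.
The final due date is Jan 13, 2025.

Jan 13, 2025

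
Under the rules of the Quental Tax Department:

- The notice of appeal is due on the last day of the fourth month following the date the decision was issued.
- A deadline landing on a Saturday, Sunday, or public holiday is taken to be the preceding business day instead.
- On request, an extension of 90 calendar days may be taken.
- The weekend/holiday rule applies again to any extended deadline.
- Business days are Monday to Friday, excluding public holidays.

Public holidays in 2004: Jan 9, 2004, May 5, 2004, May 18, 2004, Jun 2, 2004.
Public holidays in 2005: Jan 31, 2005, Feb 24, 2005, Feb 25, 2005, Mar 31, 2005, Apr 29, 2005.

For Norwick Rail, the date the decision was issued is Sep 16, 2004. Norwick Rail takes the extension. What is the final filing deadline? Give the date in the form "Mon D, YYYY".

Apr 28, 2005

4 months after Sep 16, 2004 falls in January 2005; the last day of that month is Jan 31, 2005.
Jan 31, 2005 is a listed holiday; the preceding business day is Jan 28, 2005 (Friday).
Applying the 90-calendar-day extension: Jan 28, 2005 + 90 days = Apr 28, 2005.
Apr 28, 2005 is a Thursday and not a listed holiday, so it stands.
So the filing is due Apr 28, 2005.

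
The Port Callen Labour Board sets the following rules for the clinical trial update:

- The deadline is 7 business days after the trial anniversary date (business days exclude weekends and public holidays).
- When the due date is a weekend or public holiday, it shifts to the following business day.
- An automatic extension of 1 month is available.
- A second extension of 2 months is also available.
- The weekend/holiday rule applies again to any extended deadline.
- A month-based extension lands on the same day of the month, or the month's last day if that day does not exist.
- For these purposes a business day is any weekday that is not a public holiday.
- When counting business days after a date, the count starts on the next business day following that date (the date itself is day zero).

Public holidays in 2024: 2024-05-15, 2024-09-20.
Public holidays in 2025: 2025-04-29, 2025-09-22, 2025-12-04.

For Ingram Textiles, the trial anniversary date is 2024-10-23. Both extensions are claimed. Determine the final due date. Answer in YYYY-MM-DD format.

2025-02-03

Counting 7 business days after 2024-10-23 (skipping weekends and listed holidays) reaches 2024-11-01.
Since 2024-11-01 is a Friday and not a holiday, the date is unchanged.
Applying the 1 month extension: 1 month after 2024-11-01 is 2024-12-01.
2024-12-01 is a Sunday; the next business day is 2024-12-02 (Monday).
Add 2 months to 2024-12-02: 2025-02-02.
2025-02-02 is a Sunday; the next business day is 2025-02-03 (Monday).
Deadline: 2025-02-03.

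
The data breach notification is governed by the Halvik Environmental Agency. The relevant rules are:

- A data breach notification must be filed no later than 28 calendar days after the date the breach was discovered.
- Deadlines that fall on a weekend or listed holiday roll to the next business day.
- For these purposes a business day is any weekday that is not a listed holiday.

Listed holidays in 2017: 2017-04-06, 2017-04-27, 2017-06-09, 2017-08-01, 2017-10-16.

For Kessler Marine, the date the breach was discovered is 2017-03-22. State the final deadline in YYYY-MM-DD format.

2017-04-19

From 2017-03-22, 28 calendar days later is 2017-04-19.
2017-04-19 (Wednesday) is already a business day.
The final due date is 2017-04-19.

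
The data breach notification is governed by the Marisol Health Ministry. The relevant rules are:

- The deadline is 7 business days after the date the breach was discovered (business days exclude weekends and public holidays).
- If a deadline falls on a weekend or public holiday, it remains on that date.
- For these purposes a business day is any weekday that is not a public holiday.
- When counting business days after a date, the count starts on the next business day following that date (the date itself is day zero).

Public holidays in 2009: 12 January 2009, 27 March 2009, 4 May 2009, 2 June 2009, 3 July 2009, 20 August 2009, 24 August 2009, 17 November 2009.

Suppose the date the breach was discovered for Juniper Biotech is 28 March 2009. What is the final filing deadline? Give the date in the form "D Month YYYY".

7 April 2009

Counting 7 business days after 28 March 2009 (skipping weekends and listed holidays) reaches 7 April 2009.
7 April 2009 is a Tuesday; no weekend or holiday adjustment applies.
Final deadline: 7 April 2009.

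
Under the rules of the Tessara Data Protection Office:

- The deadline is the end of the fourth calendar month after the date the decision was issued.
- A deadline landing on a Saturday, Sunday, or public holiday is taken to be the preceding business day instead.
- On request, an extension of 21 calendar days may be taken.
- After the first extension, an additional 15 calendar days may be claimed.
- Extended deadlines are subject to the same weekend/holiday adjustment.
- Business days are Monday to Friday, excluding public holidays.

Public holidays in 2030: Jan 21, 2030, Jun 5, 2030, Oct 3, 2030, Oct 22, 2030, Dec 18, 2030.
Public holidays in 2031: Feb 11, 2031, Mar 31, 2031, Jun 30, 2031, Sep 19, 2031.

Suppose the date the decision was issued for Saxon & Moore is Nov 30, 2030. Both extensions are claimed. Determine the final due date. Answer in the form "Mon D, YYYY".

May 2, 2031

4 months after Nov 30, 2030 falls in March 2031; the last day of that month is Mar 31, 2031.
Mar 31, 2031 is a listed holiday, so it moves to the preceding business day, Mar 28, 2031 (Friday).
With the 21-day extension, Mar 28, 2031 becomes Apr 18, 2031.
Apr 18, 2031 is a Friday and not a listed holiday, so it stands.
With the 15-day extension, Apr 18, 2031 becomes May 3, 2031.
Because May 3, 2031 is a Saturday, the deadline becomes May 2, 2031 (Friday).
Final deadline: May 2, 2031.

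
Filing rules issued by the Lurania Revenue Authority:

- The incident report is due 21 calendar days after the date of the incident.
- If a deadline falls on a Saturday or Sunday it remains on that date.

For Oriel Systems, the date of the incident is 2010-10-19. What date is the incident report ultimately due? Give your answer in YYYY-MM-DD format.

21 calendar days after 2010-10-19 is 2010-11-09.
No adjustment is made for weekends or holidays, so 2010-11-09 stands.
The final due date is 2010-11-09.

2010-11-09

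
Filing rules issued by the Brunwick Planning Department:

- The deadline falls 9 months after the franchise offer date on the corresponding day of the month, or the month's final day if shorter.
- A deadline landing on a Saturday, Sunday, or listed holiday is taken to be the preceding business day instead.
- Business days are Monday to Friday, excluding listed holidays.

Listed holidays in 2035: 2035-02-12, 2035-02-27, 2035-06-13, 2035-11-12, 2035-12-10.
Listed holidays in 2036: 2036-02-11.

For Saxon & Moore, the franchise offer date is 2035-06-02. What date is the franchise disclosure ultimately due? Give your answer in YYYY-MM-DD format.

2036-02-29

9 months after 2035-06-02, on the same day of the month, is 2036-03-02.
2036-03-02 is a Sunday, so it moves to the preceding business day, 2036-02-29 (Friday).
Final deadline: 2036-02-29.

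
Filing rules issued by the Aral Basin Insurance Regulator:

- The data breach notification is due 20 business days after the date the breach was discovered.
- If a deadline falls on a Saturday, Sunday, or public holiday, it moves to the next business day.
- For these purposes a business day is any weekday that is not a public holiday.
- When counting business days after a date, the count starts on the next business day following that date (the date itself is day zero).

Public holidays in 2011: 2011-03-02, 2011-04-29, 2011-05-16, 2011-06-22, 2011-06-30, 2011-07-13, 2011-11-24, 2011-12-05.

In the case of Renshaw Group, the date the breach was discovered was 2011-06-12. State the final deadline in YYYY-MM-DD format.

2011-07-12

Starting the day after 2011-06-12 and counting 20 business days lands on 2011-07-12.
Since 2011-07-12 is a Tuesday and not a holiday, the date is unchanged.
The final due date is 2011-07-12.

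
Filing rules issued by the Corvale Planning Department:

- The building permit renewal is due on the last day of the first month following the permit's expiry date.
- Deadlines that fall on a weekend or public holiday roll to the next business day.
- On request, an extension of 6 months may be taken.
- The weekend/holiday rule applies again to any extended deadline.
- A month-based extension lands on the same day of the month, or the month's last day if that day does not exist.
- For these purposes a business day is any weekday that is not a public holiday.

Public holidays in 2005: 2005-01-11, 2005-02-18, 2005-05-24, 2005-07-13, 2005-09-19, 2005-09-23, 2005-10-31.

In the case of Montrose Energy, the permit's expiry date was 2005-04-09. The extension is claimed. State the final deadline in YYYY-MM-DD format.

2005-11-30

The first month after 2005-04-09 is May 2005, whose last day is 2005-05-31.
2005-05-31 falls on a Tuesday, which is a business day, so no adjustment is needed.
The 6 months extension carries 2005-05-31 to 2005-11-30 (day 31 does not exist in November, so the month's last day is used).
2005-11-30 falls on a Wednesday, which is a business day, so no adjustment is needed.
The final due date is 2005-11-30.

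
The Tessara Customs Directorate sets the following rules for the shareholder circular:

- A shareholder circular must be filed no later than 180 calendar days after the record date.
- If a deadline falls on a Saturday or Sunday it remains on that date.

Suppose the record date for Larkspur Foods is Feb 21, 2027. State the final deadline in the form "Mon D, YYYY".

Trigger date Feb 21, 2027 + 180 calendar days = Aug 20, 2027.
No adjustment is made for weekends or holidays, so Aug 20, 2027 stands.
So the filing is due Aug 20, 2027.

Aug 20, 2027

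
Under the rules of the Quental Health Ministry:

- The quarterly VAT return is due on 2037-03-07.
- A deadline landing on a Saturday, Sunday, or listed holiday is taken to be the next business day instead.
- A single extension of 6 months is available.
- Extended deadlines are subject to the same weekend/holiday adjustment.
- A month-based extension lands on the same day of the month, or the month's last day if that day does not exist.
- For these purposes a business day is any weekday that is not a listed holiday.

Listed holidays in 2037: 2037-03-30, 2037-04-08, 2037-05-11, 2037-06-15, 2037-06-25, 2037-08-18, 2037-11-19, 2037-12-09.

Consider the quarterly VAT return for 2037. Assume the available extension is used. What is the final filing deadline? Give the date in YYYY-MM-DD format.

2037-09-09

Start from the fixed due date, 2037-03-07.
Because 2037-03-07 is a Saturday, the deadline becomes 2037-03-09 (Monday).
Applying the 6 months extension: 6 months after 2037-03-09 is 2037-09-09.
2037-09-09 is a Wednesday and not a listed holiday, so it stands.
Final deadline: 2037-09-09.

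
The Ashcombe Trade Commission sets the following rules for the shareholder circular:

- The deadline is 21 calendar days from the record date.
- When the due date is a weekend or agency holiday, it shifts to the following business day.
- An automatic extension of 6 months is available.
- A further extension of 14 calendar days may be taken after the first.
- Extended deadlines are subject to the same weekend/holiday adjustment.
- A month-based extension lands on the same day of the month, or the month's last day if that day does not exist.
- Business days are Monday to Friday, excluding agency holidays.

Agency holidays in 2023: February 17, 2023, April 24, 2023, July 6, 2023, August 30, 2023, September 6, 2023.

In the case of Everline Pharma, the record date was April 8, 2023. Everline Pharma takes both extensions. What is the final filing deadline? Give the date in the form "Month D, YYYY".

Adding 21 calendar days to April 8, 2023 gives April 29, 2023.
April 29, 2023 is a Saturday, so it moves to the next business day, May 1, 2023 (Monday).
The 6 months extension carries May 1, 2023 to November 1, 2023.
November 1, 2023 (Wednesday) is already a business day.
With the 14-day extension, November 1, 2023 becomes November 15, 2023.
Since November 15, 2023 is a Wednesday and not a holiday, the date is unchanged.
So the filing is due November 15, 2023.

November 15, 2023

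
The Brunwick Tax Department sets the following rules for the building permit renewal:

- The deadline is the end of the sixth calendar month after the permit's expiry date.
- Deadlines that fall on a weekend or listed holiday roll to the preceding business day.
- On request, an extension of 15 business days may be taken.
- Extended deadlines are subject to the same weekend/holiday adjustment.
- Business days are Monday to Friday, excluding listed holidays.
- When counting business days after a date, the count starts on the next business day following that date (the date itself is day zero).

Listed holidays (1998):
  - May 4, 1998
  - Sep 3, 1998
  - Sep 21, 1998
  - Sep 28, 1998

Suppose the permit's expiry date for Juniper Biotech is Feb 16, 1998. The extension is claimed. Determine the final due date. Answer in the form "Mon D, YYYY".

6 months after Feb 16, 1998 falls in August 1998; the last day of that month is Aug 31, 1998.
Aug 31, 1998 is a Monday and not a listed holiday, so it stands.
Counting 15 further business days from Aug 31, 1998 reaches Sep 23, 1998.
Sep 23, 1998 falls on a Wednesday, which is a business day, so no adjustment is needed.
Final deadline: Sep 23, 1998.

Sep 23, 1998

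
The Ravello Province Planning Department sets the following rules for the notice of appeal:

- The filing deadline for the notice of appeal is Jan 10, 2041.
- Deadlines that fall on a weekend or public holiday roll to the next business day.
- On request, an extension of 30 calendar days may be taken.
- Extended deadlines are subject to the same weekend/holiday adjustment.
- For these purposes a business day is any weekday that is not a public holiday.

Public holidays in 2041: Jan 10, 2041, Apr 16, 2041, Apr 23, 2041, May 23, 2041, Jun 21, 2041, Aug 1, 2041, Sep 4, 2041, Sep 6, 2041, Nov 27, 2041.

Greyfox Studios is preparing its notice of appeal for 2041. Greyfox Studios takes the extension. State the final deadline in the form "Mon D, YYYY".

The statutory due date is Jan 10, 2041.
Because Jan 10, 2041 is a listed holiday, the deadline becomes Jan 11, 2041 (Friday).
With the 30-day extension, Jan 11, 2041 becomes Feb 10, 2041.
Because Feb 10, 2041 is a Sunday, the deadline becomes Feb 11, 2041 (Monday).
So the filing is due Feb 11, 2041.

Feb 11, 2041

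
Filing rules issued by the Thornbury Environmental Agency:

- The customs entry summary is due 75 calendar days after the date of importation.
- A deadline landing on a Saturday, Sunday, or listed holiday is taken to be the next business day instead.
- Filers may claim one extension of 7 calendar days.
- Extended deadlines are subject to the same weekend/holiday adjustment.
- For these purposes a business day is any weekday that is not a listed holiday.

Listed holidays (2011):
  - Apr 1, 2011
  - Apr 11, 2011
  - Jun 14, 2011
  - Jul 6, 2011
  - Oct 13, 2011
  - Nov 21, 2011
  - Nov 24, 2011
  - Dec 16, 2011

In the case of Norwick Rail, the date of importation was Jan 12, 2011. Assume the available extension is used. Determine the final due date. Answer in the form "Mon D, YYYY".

Trigger date Jan 12, 2011 + 75 calendar days = Mar 28, 2011.
Mar 28, 2011 is a Monday and not a listed holiday, so it stands.
Add the 7 calendar-day extension to Mar 28, 2011: Apr 4, 2011.
Apr 4, 2011 falls on a Monday, which is a business day, so no adjustment is needed.
So the filing is due Apr 4, 2011.

Apr 4, 2011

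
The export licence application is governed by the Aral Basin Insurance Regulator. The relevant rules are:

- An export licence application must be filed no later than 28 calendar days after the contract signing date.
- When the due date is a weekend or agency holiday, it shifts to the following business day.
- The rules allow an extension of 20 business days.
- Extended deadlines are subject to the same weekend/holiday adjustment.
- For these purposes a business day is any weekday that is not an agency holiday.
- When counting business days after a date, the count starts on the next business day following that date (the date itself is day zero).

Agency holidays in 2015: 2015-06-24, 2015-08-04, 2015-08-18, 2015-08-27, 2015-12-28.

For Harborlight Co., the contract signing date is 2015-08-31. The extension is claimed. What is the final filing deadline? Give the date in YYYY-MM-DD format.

2015-10-26

Adding 28 calendar days to 2015-08-31 gives 2015-09-28.
2015-09-28 falls on a Monday, which is a business day, so no adjustment is needed.
Applying the 20-business-day extension: 20 business days after 2015-09-28 is 2015-10-26.
Since 2015-10-26 is a Monday and not a holiday, the date is unchanged.
So the filing is due 2015-10-26.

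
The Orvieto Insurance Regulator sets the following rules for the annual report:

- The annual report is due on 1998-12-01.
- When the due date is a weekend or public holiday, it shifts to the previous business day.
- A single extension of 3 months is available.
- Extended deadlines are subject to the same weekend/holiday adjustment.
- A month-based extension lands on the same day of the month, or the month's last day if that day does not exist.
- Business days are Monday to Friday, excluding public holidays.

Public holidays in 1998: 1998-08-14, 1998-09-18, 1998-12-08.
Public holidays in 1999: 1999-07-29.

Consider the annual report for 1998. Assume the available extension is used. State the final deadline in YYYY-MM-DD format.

Start from the fixed due date, 1998-12-01.
Since 1998-12-01 is a Tuesday and not a holiday, the date is unchanged.
Applying the 3 months extension: 3 months after 1998-12-01 is 1999-03-01.
1999-03-01 is a Monday and not a listed holiday, so it stands.
Final deadline: 1999-03-01.

1999-03-01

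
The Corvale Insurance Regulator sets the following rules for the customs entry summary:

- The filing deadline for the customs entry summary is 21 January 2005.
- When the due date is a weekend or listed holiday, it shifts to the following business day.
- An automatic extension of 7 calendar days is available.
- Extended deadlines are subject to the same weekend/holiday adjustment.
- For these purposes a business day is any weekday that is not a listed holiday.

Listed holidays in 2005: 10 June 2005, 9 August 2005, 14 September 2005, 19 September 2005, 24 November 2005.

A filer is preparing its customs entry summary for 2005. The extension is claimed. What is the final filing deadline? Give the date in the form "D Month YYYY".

28 January 2005

The stated deadline is 21 January 2005.
21 January 2005 (Friday) is already a business day.
With the 7-day extension, 21 January 2005 becomes 28 January 2005.
28 January 2005 falls on a Friday, which is a business day, so no adjustment is needed.
The final due date is 28 January 2005.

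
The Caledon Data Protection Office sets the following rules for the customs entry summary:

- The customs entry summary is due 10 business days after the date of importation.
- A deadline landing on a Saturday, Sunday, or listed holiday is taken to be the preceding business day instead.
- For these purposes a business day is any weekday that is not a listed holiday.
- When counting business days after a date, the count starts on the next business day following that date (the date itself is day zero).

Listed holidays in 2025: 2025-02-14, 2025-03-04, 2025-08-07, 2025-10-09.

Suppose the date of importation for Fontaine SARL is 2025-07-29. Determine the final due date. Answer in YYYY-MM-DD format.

2025-08-13

10 business days after 2025-07-29, excluding weekends and holidays, is 2025-08-13.
2025-08-13 is a Wednesday and not a listed holiday, so it stands.
Deadline: 2025-08-13.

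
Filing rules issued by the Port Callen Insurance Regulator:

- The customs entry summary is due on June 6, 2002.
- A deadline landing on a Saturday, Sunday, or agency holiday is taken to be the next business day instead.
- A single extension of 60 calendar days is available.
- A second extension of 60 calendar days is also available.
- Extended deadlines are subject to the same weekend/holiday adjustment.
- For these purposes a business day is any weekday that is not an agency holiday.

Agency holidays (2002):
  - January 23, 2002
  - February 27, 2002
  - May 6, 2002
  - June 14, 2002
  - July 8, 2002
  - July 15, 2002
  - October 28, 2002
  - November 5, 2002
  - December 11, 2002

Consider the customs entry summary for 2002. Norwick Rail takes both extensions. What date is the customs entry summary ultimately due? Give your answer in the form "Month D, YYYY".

October 4, 2002

The stated deadline is June 6, 2002.
June 6, 2002 is a Thursday and not a listed holiday, so it stands.
Applying the 60-calendar-day extension: June 6, 2002 + 60 days = August 5, 2002.
Since August 5, 2002 is a Monday and not a holiday, the date is unchanged.
Applying the 60-calendar-day extension: August 5, 2002 + 60 days = October 4, 2002.
October 4, 2002 is a Friday and not a listed holiday, so it stands.
Final deadline: October 4, 2002.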